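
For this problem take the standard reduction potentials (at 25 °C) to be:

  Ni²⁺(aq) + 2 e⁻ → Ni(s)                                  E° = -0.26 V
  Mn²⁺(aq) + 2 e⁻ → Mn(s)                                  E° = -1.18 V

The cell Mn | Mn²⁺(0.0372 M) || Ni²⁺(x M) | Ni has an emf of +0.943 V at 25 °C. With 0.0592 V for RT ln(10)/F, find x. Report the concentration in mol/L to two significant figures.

0.22 M

Ni²⁺/Ni is the cathode, Mn²⁺/Mn the anode: E°cell = +0.92 V, n = 2.
Overall reaction: Ni²⁺(aq) + Mn(s) → Ni(s) + Mn²⁺(aq); Q = [Mn²⁺]^1/[Ni²⁺]^1.
From E = E° − (0.0592/n) log Q: log Q = (E° − E)·n/0.0592 = (+0.92 − (+0.943))·2/0.0592 = -0.7770.
So 1·log[Ni²⁺] = 1·log(0.0372) − log Q = -1.4295 − (-0.7770) = -0.6525; [Ni²⁺] = 10^(-0.6525) ≈ 0.22 M.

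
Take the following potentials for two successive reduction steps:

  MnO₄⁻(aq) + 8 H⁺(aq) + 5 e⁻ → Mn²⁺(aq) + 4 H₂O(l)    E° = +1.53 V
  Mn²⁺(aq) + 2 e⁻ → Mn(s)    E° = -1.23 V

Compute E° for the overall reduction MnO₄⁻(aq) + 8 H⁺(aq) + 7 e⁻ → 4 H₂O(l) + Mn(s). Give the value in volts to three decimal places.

Adding the free-energy changes (−nFE°) of the two steps gives −n₃FE°₃ = −n₁FE°₁ − n₂FE°₂.
E°₃ = (5×+1.53 + 2×-1.23) / 7 = (+5.190) / 7 = +0.741 V.

+0.741 V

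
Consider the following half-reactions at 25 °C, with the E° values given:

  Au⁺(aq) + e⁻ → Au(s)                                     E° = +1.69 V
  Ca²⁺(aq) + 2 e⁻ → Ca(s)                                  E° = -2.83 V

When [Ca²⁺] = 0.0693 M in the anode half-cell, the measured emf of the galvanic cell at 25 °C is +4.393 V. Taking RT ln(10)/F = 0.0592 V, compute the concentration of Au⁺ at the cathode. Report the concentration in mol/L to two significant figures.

Au⁺/Au is the cathode, Ca²⁺/Ca the anode: E°cell = +4.52 V, n = 2.
Overall reaction: 2 Au⁺(aq) + Ca(s) → 2 Au(s) + Ca²⁺(aq); Q = [Ca²⁺]^1/[Au⁺]^2.
From E = E° − (0.0592/n) log Q: log Q = (E° − E)·n/0.0592 = (+4.52 − (+4.393))·2/0.0592 = 4.2905.
So 2·log[Au⁺] = 1·log(0.0693) − log Q = -1.1593 − (4.2905) = -5.4498; log[Au⁺] = -5.4498 / 2 = -2.7249; [Au⁺] = 10^(-2.7249) ≈ 0.0019 M.

0.0019 M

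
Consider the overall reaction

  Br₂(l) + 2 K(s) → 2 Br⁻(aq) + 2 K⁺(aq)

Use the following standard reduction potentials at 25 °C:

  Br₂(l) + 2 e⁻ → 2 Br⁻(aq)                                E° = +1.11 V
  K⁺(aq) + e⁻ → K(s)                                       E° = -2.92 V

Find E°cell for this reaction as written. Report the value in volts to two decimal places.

The Br₂/Br⁻ couple has the higher reduction potential, so it is the cathode; K⁺/K is oxidised at the anode.
E°cell = E°(cathode) − E°(anode) = (+1.11) − (-2.92) = +4.03 V.

+4.03 V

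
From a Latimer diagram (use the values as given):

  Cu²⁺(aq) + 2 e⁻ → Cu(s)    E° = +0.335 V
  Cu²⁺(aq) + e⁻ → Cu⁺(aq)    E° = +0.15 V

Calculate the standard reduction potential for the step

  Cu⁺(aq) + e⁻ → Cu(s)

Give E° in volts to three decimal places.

Sequential free energies add, so n₃E°₃ = n₁E°₁ + n₂E°₂.
With n₃ = 2, and the known step contributing 1×(+0.15) V, the unknown satisfies 1·E° = 2×(+0.335) − 1×(+0.15) = +0.520.
E° = +0.520 / 1 = +0.520 V.

+0.520 V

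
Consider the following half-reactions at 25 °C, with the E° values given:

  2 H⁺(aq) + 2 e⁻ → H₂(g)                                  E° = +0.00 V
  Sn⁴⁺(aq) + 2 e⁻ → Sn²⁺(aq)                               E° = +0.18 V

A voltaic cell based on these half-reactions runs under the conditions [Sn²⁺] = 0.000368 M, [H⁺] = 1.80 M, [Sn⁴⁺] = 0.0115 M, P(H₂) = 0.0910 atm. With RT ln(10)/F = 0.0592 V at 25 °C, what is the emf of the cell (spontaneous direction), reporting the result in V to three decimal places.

Sn⁴⁺/Sn²⁺ is the cathode (higher E°), H⁺/H₂ the anode: E°cell = +0.18 − (+0.00) = +0.18 V, n = 2.
Overall: Sn⁴⁺(aq) + H₂(g) → Sn²⁺(aq) + 2 H⁺(aq)
Q = [Sn²⁺]·[H⁺]^2 / ([Sn⁴⁺]·P(H₂)); log Q = 0.057.
E = E° − (0.0592/n) log Q = +0.18 − (0.0592/2)(0.057) = +0.178 V.

+0.178 V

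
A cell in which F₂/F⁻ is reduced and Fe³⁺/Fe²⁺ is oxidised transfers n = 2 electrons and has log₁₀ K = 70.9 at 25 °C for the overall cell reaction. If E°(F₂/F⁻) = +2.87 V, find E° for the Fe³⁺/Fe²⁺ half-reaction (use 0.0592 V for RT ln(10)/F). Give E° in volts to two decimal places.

E°cell = (0.0592/n)·log K = (0.0592/2)(70.9) = +2.099 V.
Since F₂/F⁻ is the cathode and Fe³⁺/Fe²⁺ the anode, E°cell = E°(F₂/F⁻) − E°(Fe³⁺/Fe²⁺).
So E°(Fe³⁺/Fe²⁺) = E°(F₂/F⁻) − E°cell = (+2.87) − (+2.099) = +0.77 V.

+0.77 V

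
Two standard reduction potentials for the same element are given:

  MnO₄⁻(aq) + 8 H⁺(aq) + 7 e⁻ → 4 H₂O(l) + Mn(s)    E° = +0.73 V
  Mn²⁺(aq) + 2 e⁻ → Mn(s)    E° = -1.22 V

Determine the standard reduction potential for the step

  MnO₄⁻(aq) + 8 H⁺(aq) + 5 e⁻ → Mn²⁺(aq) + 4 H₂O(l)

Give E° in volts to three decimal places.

Sequential free energies add, so n₃E°₃ = n₁E°₁ + n₂E°₂.
With n₃ = 7, and the known step contributing 2×(-1.22) V, the unknown satisfies 5·E° = 7×(+0.73) − 2×(-1.22) = +7.550.
E° = +7.550 / 5 = +1.510 V.

+1.510 V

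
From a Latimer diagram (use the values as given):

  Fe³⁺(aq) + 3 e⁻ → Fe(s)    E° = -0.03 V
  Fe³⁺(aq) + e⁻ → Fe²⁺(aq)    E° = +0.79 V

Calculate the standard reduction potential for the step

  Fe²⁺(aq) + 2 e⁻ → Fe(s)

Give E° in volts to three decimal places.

-0.440 V

Sequential free energies add, so n₃E°₃ = n₁E°₁ + n₂E°₂.
With n₃ = 3, and the known step contributing 1×(+0.79) V, the unknown satisfies 2·E° = 3×(-0.03) − 1×(+0.79) = -0.880.
E° = -0.880 / 2 = -0.440 V.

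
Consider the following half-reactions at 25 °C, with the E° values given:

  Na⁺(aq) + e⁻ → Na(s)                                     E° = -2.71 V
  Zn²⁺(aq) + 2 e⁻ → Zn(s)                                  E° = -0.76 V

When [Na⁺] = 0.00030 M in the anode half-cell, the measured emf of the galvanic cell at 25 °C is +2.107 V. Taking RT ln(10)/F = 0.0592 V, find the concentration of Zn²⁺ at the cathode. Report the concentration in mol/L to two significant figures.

0.018 M

Zn²⁺/Zn is the cathode, Na⁺/Na the anode: E°cell = +1.95 V, n = 2.
Overall reaction: Zn²⁺(aq) + 2 Na(s) → Zn(s) + 2 Na⁺(aq); Q = [Na⁺]^2/[Zn²⁺]^1.
From E = E° − (0.0592/n) log Q: log Q = (E° − E)·n/0.0592 = (+1.95 − (+2.107))·2/0.0592 = -5.3041.
So 1·log[Zn²⁺] = 2·log(0.0003) − log Q = -7.0458 − (-5.3041) = -1.7417; [Zn²⁺] = 10^(-1.7417) ≈ 0.018 M.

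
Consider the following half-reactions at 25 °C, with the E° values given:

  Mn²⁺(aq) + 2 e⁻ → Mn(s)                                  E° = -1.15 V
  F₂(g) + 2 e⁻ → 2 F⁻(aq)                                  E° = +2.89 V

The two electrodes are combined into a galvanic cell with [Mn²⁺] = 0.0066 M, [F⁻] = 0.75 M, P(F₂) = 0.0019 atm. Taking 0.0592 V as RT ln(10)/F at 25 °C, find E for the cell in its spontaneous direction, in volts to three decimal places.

+4.031 V

F₂/F⁻ is the cathode (higher E°), Mn²⁺/Mn the anode: E°cell = +2.89 − (-1.15) = +4.04 V, n = 2.
Overall: F₂(g) + Mn(s) → 2 F⁻(aq) + Mn²⁺(aq)
Q = [F⁻]^2·[Mn²⁺] / (P(F₂)); log Q = 0.291.
E = E° − (0.0592/n) log Q = +4.04 − (0.0592/2)(0.291) = +4.031 V.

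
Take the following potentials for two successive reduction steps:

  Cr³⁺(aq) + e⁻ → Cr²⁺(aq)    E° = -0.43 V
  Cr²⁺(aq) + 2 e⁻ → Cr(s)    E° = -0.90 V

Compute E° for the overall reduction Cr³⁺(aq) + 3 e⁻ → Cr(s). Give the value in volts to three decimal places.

Since ΔG° = −nFE° is additive over sequential reductions, n₃E°₃ = n₁E°₁ + n₂E°₂.
E°₃ = (1×-0.43 + 2×-0.90) / 3 = (-2.230) / 3 = -0.743 V.

-0.743 V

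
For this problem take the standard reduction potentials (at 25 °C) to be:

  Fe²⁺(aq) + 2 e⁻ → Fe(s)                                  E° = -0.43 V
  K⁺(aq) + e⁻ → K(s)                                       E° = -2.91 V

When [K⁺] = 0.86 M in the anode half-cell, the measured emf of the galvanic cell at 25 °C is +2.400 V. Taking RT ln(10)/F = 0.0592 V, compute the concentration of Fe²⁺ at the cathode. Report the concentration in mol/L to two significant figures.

0.0015 M

Fe²⁺/Fe is the cathode, K⁺/K the anode: E°cell = +2.48 V, n = 2.
Overall reaction: Fe²⁺(aq) + 2 K(s) → Fe(s) + 2 K⁺(aq); Q = [K⁺]^2/[Fe²⁺]^1.
From E = E° − (0.0592/n) log Q: log Q = (E° − E)·n/0.0592 = (+2.48 − (+2.400))·2/0.0592 = 2.7027.
So 1·log[Fe²⁺] = 2·log(0.86) − log Q = -0.1310 − (2.7027) = -2.8337; [Fe²⁺] = 10^(-2.8337) ≈ 0.0015 M.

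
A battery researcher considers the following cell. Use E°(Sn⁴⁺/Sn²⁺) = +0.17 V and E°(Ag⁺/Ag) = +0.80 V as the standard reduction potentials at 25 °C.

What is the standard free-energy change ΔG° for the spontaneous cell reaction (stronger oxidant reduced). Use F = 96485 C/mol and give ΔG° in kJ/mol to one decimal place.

Ag⁺/Ag (E° = +0.80 V) is the cathode; Sn⁴⁺/Sn²⁺ (E° = +0.17 V) is the anode, so E°cell = +0.63 V.
Balancing electrons gives n = 2 (lcm of 1 and 2).
ΔG° = −nFE° = −(2)(96485)(+0.63) = -121,571 J = -121.6 kJ/mol.

-121.6 kJ/mol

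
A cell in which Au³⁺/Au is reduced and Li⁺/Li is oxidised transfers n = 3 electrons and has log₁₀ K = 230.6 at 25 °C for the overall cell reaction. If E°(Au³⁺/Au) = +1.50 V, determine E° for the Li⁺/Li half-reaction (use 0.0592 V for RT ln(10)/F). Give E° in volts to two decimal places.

-3.05 V

E°cell = (0.0592/n)·log K = (0.0592/3)(230.6) = +4.551 V.
Since Au³⁺/Au is the cathode and Li⁺/Li the anode, E°cell = E°(Au³⁺/Au) − E°(Li⁺/Li).
So E°(Li⁺/Li) = E°(Au³⁺/Au) − E°cell = (+1.50) − (+4.551) = -3.05 V.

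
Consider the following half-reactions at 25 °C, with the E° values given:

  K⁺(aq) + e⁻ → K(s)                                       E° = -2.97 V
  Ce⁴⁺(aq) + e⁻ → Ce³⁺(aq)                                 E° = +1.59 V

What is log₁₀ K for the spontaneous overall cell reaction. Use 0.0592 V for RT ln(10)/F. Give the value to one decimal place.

77.0

Cathode: Ce⁴⁺/Ce³⁺; anode: K⁺/K. E°cell = +4.56 V, n = 1.
log K = nE°cell / 0.0592 = (1)(+4.56) / 0.0592 = 77.0.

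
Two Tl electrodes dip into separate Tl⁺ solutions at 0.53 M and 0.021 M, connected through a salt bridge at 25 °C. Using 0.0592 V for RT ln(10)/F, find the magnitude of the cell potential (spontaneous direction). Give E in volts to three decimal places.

For a concentration cell E°cell = 0. The 0.53 M side is the cathode (reduction is favoured where [Tl⁺] is higher).
With n = 1, E = −(0.0592/1) log([Tl⁺]ₐₙ/[Tl⁺]꜀ₐₜ) = −(0.0592/1) log(0.021/0.53) = −(0.0592/1)(-1.402) = +0.083 V.

+0.083 V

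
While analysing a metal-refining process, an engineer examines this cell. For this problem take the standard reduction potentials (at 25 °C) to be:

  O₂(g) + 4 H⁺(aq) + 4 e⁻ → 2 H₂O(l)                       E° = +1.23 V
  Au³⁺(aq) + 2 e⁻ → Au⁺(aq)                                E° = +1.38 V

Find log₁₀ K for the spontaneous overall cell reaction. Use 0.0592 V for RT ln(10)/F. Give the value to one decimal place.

Cathode: Au³⁺/Au⁺; anode: O₂/H₂O. E°cell = +0.15 V, n = 4.
log K = nE°cell / 0.0592 = (4)(+0.15) / 0.0592 = 10.1.

10.1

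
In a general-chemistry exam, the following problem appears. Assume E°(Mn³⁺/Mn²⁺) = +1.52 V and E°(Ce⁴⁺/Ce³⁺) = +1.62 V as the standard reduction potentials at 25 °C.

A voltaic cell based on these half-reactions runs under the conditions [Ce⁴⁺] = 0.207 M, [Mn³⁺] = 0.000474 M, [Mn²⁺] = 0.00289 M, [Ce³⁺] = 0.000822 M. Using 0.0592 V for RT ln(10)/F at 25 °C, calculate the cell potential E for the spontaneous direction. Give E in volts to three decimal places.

+0.289 V

Ce⁴⁺/Ce³⁺ is the cathode (higher E°), Mn³⁺/Mn²⁺ the anode: E°cell = +1.62 − (+1.52) = +0.10 V, n = 1.
Overall: Ce⁴⁺(aq) + Mn²⁺(aq) → Ce³⁺(aq) + Mn³⁺(aq)
Q = [Ce³⁺]·[Mn³⁺] / ([Ce⁴⁺]·[Mn²⁺]); log Q = -3.186.
E = E° − (0.0592/n) log Q = +0.10 − (0.0592/1)(-3.186) = +0.289 V.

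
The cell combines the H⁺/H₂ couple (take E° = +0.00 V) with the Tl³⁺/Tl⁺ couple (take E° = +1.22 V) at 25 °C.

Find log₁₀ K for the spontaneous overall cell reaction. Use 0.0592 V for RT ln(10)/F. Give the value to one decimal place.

41.2

Cathode: Tl³⁺/Tl⁺; anode: H⁺/H₂. E°cell = +1.22 V, n = 2.
log K = nE°cell / 0.0592 = (2)(+1.22) / 0.0592 = 41.2.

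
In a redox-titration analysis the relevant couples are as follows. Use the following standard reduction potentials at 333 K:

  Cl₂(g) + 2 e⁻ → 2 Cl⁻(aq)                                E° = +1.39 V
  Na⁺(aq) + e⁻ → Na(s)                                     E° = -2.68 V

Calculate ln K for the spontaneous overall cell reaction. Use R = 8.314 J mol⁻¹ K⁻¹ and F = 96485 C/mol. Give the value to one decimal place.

283.7

Cathode: Cl₂/Cl⁻; anode: Na⁺/Na. E°cell = (+1.39) − (-2.68) = +4.07 V, with n = 2.
ΔG° = −nFE° = −RT ln K, so ln K = nFE°/(RT) = (2)(96485)(+4.07) / ((8.314)(333)) = 283.681.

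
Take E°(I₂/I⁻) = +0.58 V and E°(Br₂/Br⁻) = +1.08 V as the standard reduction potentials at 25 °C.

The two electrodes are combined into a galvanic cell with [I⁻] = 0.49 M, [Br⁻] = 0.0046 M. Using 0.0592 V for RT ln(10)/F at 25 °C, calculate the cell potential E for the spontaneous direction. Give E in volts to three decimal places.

Br₂/Br⁻ is the cathode (higher E°), I₂/I⁻ the anode: E°cell = +1.08 − (+0.58) = +0.50 V, n = 2.
Overall: Br₂(l) + 2 I⁻(aq) → 2 Br⁻(aq) + I₂(s)
Q = [Br⁻]^2 / ([I⁻]^2); log Q = -4.055.
E = E° − (0.0592/n) log Q = +0.50 − (0.0592/2)(-4.055) = +0.620 V.

+0.620 V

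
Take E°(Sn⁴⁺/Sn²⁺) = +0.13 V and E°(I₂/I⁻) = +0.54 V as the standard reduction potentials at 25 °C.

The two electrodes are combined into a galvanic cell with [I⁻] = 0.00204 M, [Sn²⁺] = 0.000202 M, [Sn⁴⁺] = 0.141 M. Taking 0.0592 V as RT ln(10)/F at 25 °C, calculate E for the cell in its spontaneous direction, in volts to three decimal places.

+0.485 V

I₂/I⁻ is the cathode (higher E°), Sn⁴⁺/Sn²⁺ the anode: E°cell = +0.54 − (+0.13) = +0.41 V, n = 2.
Overall: I₂(s) + Sn²⁺(aq) → 2 I⁻(aq) + Sn⁴⁺(aq)
Q = [I⁻]^2·[Sn⁴⁺] / ([Sn²⁺]); log Q = -2.537.
E = E° − (0.0592/n) log Q = +0.41 − (0.0592/2)(-2.537) = +0.485 V.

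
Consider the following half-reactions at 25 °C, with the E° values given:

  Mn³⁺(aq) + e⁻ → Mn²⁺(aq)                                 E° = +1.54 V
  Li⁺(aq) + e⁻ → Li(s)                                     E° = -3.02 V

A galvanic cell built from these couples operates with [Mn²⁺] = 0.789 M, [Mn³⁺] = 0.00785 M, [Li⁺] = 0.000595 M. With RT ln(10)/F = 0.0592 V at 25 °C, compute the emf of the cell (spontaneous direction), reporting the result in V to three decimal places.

+4.632 V

Mn³⁺/Mn²⁺ is the cathode (higher E°), Li⁺/Li the anode: E°cell = +1.54 − (-3.02) = +4.56 V, n = 1.
Overall: Mn³⁺(aq) + Li(s) → Mn²⁺(aq) + Li⁺(aq)
Q = [Mn²⁺]·[Li⁺] / ([Mn³⁺]); log Q = -1.223.
E = E° − (0.0592/n) log Q = +4.56 − (0.0592/1)(-1.223) = +4.632 V.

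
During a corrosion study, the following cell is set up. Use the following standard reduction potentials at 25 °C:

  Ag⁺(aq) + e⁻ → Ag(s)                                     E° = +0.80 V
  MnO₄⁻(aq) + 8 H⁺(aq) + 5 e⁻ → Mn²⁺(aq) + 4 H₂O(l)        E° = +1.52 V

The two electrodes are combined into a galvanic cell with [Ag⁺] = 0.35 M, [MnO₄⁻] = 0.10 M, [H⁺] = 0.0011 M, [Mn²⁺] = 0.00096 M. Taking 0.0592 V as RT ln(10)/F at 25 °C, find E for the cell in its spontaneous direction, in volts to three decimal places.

MnO₄⁻/Mn²⁺ is the cathode (higher E°), Ag⁺/Ag the anode: E°cell = +1.52 − (+0.80) = +0.72 V, n = 5.
Overall: MnO₄⁻(aq) + 8 H⁺(aq) + 5 Ag(s) → Mn²⁺(aq) + 4 H₂O(l) + 5 Ag⁺(aq)
Q = [Mn²⁺]·[Ag⁺]^5 / ([MnO₄⁻]·[H⁺]^8); log Q = 19.371.
E = E° − (0.0592/n) log Q = +0.72 − (0.0592/5)(19.371) = +0.491 V.

+0.491 V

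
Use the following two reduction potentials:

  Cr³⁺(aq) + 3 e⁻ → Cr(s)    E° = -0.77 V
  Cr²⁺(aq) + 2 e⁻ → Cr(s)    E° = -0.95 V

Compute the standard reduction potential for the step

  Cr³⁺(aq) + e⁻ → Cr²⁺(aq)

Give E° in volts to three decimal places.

Sequential free energies add, so n₃E°₃ = n₁E°₁ + n₂E°₂.
With n₃ = 3, and the known step contributing 2×(-0.95) V, the unknown satisfies 1·E° = 3×(-0.77) − 2×(-0.95) = -0.410.
E° = -0.410 / 1 = -0.410 V.

-0.410 V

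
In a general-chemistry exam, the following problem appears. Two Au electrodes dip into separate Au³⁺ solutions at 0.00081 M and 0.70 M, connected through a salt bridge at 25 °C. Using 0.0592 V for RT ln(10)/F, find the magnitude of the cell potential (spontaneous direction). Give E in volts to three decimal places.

For a concentration cell E°cell = 0. The 0.70 M side is the cathode (reduction is favoured where [Au³⁺] is higher).
With n = 3, E = −(0.0592/3) log([Au³⁺]ₐₙ/[Au³⁺]꜀ₐₜ) = −(0.0592/3) log(0.00081/0.7) = −(0.0592/3)(-2.937) = +0.058 V.

+0.058 V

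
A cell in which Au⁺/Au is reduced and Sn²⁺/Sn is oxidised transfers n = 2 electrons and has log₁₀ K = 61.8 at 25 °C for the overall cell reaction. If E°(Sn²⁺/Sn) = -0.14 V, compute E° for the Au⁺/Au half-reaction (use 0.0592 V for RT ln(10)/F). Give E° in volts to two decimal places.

E°cell = (0.0592/n)·log K = (0.0592/2)(61.8) = +1.829 V.
Since Au⁺/Au is the cathode and Sn²⁺/Sn the anode, E°cell = E°(Au⁺/Au) − E°(Sn²⁺/Sn).
So E°(Au⁺/Au) = E°cell + E°(Sn²⁺/Sn) = +1.829 + (-0.14) = +1.69 V.

+1.69 V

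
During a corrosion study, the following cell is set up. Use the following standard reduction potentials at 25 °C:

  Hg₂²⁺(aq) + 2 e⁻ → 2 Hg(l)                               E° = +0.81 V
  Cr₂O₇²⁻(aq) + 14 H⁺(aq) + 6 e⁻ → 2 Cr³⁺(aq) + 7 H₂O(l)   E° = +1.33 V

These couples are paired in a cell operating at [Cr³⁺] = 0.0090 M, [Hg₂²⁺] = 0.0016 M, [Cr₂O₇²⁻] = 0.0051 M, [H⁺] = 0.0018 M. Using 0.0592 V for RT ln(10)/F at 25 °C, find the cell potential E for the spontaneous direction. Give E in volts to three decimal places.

Cr₂O₇²⁻/Cr³⁺ is the cathode (higher E°), Hg₂²⁺/Hg the anode: E°cell = +1.33 − (+0.81) = +0.52 V, n = 6.
Overall: Cr₂O₇²⁻(aq) + 14 H⁺(aq) + 6 Hg(l) → 2 Cr³⁺(aq) + 7 H₂O(l) + 3 Hg₂²⁺(aq)
Q = [Cr³⁺]^2·[Hg₂²⁺]^3 / ([Cr₂O₇²⁻]·[H⁺]^14); log Q = 28.239.
E = E° − (0.0592/n) log Q = +0.52 − (0.0592/6)(28.239) = +0.241 V.

+0.241 V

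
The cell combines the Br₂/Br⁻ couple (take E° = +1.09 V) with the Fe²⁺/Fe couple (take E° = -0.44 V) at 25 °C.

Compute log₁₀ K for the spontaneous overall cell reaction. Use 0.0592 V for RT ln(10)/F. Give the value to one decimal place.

51.7

Cathode: Br₂/Br⁻; anode: Fe²⁺/Fe. E°cell = +1.53 V, n = 2.
log K = nE°cell / 0.0592 = (2)(+1.53) / 0.0592 = 51.7.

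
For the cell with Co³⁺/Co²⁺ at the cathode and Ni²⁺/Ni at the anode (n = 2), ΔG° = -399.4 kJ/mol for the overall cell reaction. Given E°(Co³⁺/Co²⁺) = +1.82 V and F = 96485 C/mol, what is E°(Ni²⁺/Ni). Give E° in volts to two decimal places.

E°cell = −ΔG°/(nF) = −(-399.4×10³)/((2)(96485)) = +2.070 V.
Since Co³⁺/Co²⁺ is the cathode and Ni²⁺/Ni the anode, E°cell = E°(Co³⁺/Co²⁺) − E°(Ni²⁺/Ni).
So E°(Ni²⁺/Ni) = E°(Co³⁺/Co²⁺) − E°cell = (+1.82) − (+2.070) = -0.25 V.

-0.25 V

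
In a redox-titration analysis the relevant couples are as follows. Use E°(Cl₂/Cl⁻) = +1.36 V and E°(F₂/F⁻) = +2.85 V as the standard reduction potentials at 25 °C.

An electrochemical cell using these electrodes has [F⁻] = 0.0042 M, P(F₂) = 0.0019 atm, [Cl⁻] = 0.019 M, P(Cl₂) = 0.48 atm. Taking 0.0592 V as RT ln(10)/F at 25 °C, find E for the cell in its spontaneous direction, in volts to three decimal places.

F₂/F⁻ is the cathode (higher E°), Cl₂/Cl⁻ the anode: E°cell = +2.85 − (+1.36) = +1.49 V, n = 2.
Overall: F₂(g) + 2 Cl⁻(aq) → 2 F⁻(aq) + Cl₂(g)
Q = [F⁻]^2·P(Cl₂) / (P(F₂)·[Cl⁻]^2); log Q = 1.091.
E = E° − (0.0592/n) log Q = +1.49 − (0.0592/2)(1.091) = +1.458 V.

+1.458 V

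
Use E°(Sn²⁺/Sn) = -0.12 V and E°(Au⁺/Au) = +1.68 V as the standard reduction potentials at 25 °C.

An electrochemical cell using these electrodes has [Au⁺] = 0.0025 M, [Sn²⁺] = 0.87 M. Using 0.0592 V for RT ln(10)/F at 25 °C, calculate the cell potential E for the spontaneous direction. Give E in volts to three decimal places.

Au⁺/Au is the cathode (higher E°), Sn²⁺/Sn the anode: E°cell = +1.68 − (-0.12) = +1.80 V, n = 2.
Overall: 2 Au⁺(aq) + Sn(s) → 2 Au(s) + Sn²⁺(aq)
Q = [Sn²⁺] / ([Au⁺]^2); log Q = 5.144.
E = E° − (0.0592/n) log Q = +1.80 − (0.0592/2)(5.144) = +1.648 V.

+1.648 V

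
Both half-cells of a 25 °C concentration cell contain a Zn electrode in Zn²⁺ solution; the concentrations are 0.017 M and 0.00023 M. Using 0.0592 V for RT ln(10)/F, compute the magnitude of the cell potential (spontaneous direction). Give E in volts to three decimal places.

For a concentration cell E°cell = 0. The 0.017 M side is the cathode (reduction is favoured where [Zn²⁺] is higher).
With n = 2, E = −(0.0592/2) log([Zn²⁺]ₐₙ/[Zn²⁺]꜀ₐₜ) = −(0.0592/2) log(0.00023/0.017) = −(0.0592/2)(-1.869) = +0.055 V.

+0.055 V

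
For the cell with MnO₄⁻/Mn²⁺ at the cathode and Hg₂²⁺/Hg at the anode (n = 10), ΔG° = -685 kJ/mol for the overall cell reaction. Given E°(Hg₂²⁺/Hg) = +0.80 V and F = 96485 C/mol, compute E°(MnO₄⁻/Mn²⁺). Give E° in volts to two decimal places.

+1.51 V

E°cell = −ΔG°/(nF) = −(-685×10³)/((10)(96485)) = +0.710 V.
Since MnO₄⁻/Mn²⁺ is the cathode and Hg₂²⁺/Hg the anode, E°cell = E°(MnO₄⁻/Mn²⁺) − E°(Hg₂²⁺/Hg).
So E°(MnO₄⁻/Mn²⁺) = E°cell + E°(Hg₂²⁺/Hg) = +0.710 + (+0.80) = +1.51 V.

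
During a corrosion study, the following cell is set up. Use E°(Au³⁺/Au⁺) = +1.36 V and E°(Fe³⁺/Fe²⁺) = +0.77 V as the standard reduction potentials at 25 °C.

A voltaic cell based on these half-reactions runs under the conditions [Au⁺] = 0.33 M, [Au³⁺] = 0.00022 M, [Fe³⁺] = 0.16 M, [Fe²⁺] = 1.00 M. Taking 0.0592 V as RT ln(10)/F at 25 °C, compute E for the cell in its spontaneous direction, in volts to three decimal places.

Au³⁺/Au⁺ is the cathode (higher E°), Fe³⁺/Fe²⁺ the anode: E°cell = +1.36 − (+0.77) = +0.59 V, n = 2.
Overall: Au³⁺(aq) + 2 Fe²⁺(aq) → Au⁺(aq) + 2 Fe³⁺(aq)
Q = [Au⁺]·[Fe³⁺]^2 / ([Au³⁺]·[Fe²⁺]^2); log Q = 1.584.
E = E° − (0.0592/n) log Q = +0.59 − (0.0592/2)(1.584) = +0.543 V.

+0.543 V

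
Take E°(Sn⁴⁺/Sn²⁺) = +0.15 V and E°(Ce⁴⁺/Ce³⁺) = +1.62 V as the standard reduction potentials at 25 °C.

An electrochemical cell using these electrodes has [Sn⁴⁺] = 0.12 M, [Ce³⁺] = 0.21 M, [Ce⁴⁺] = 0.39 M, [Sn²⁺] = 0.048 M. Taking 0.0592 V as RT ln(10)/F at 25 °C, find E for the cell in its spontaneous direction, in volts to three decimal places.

+1.474 V

Ce⁴⁺/Ce³⁺ is the cathode (higher E°), Sn⁴⁺/Sn²⁺ the anode: E°cell = +1.62 − (+0.15) = +1.47 V, n = 2.
Overall: 2 Ce⁴⁺(aq) + Sn²⁺(aq) → 2 Ce³⁺(aq) + Sn⁴⁺(aq)
Q = [Ce³⁺]^2·[Sn⁴⁺] / ([Ce⁴⁺]^2·[Sn²⁺]); log Q = -0.140.
E = E° − (0.0592/n) log Q = +1.47 − (0.0592/2)(-0.140) = +1.474 V.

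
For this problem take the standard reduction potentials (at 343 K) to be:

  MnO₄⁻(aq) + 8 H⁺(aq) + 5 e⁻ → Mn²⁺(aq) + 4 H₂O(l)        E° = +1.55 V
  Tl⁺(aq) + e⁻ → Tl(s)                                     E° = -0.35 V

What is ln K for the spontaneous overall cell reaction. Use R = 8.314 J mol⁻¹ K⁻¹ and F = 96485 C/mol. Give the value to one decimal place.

Cathode: MnO₄⁻/Mn²⁺; anode: Tl⁺/Tl. E°cell = (+1.55) − (-0.35) = +1.90 V, with n = 5.
ΔG° = −nFE° = −RT ln K, so ln K = nFE°/(RT) = (5)(96485)(+1.90) / ((8.314)(343)) = 321.425.

321.4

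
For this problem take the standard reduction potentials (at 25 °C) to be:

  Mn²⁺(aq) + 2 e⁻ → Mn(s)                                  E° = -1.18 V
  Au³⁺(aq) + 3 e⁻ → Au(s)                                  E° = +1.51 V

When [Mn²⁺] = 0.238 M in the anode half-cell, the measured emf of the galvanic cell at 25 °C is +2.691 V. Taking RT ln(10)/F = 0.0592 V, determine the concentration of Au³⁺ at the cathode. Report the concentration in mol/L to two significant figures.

0.13 M

Au³⁺/Au is the cathode, Mn²⁺/Mn the anode: E°cell = +2.69 V, n = 6.
Overall reaction: 2 Au³⁺(aq) + 3 Mn(s) → 2 Au(s) + 3 Mn²⁺(aq); Q = [Mn²⁺]^3/[Au³⁺]^2.
From E = E° − (0.0592/n) log Q: log Q = (E° − E)·n/0.0592 = (+2.69 − (+2.691))·6/0.0592 = -0.1014.
So 2·log[Au³⁺] = 3·log(0.238) − log Q = -1.8703 − (-0.1014) = -1.7689; log[Au³⁺] = -1.7689 / 2 = -0.8844; [Au³⁺] = 10^(-0.8844) ≈ 0.13 M.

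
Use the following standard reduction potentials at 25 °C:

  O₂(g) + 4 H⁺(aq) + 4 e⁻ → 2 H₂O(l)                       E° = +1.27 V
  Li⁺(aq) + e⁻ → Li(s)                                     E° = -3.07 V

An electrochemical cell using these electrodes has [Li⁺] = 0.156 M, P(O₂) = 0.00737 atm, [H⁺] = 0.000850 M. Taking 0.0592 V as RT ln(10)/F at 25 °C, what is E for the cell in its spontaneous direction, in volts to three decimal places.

O₂/H₂O is the cathode (higher E°), Li⁺/Li the anode: E°cell = +1.27 − (-3.07) = +4.34 V, n = 4.
Overall: O₂(g) + 4 H⁺(aq) + 4 Li(s) → 2 H₂O(l) + 4 Li⁺(aq)
Q = [Li⁺]^4 / (P(O₂)·[H⁺]^4); log Q = 11.187.
E = E° − (0.0592/n) log Q = +4.34 − (0.0592/4)(11.187) = +4.174 V.

+4.174 V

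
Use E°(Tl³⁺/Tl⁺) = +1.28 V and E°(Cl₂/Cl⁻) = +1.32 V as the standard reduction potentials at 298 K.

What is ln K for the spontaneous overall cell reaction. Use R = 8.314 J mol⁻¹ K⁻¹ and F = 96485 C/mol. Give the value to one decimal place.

3.1

Cathode: Cl₂/Cl⁻; anode: Tl³⁺/Tl⁺. E°cell = (+1.32) − (+1.28) = +0.04 V, with n = 2.
ΔG° = −nFE° = −RT ln K, so ln K = nFE°/(RT) = (2)(96485)(+0.04) / ((8.314)(298)) = 3.115.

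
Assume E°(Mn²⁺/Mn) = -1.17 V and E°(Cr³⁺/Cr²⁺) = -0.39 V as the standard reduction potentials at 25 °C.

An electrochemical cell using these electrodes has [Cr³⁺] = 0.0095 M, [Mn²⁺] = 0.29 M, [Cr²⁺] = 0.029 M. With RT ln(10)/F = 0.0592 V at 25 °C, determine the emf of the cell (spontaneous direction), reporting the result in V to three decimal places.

+0.767 V

Cr³⁺/Cr²⁺ is the cathode (higher E°), Mn²⁺/Mn the anode: E°cell = -0.39 − (-1.17) = +0.78 V, n = 2.
Overall: 2 Cr³⁺(aq) + Mn(s) → 2 Cr²⁺(aq) + Mn²⁺(aq)
Q = [Cr²⁺]^2·[Mn²⁺] / ([Cr³⁺]^2); log Q = 0.432.
E = E° − (0.0592/n) log Q = +0.78 − (0.0592/2)(0.432) = +0.767 V.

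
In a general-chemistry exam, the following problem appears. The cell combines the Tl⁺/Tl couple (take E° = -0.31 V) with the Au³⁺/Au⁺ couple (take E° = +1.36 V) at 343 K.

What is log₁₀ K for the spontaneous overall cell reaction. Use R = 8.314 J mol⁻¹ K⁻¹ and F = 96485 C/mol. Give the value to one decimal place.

49.1

Cathode: Au³⁺/Au⁺; anode: Tl⁺/Tl. E°cell = (+1.36) − (-0.31) = +1.67 V, with n = 2.
ΔG° = −nFE° = −RT ln K, so ln K = nFE°/(RT) = (2)(96485)(+1.67) / ((8.314)(343)) = 113.006.
log₁₀ K = 113.006 / ln 10 = 49.1.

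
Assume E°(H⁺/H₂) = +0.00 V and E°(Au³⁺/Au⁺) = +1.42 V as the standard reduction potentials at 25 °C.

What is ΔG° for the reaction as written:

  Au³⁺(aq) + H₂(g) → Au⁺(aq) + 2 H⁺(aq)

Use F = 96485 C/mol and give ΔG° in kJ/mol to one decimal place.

As written, Au³⁺/Au⁺ is reduced (cathode) and H⁺/H₂ is oxidised (anode), so E°cell = (+1.42) − (+0.00) = +1.42 V.
Balancing electrons gives n = 2.
ΔG° = −nFE° = −(2)(96485)(+1.42) = -274,017 J = -274.0 kJ/mol.

-274.0 kJ/mol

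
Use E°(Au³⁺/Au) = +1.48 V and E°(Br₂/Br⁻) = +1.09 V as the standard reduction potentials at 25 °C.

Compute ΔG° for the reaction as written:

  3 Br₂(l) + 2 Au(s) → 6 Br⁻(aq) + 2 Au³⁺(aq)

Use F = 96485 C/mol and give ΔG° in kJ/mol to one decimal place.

As written, Br₂/Br⁻ is reduced (cathode) and Au³⁺/Au is oxidised (anode), so E°cell = (+1.09) − (+1.48) = -0.39 V.
Balancing electrons gives n = 6.
ΔG° = −nFE° = −(6)(96485)(-0.39) = 225,775 J = +225.8 kJ/mol.

+225.8 kJ/mol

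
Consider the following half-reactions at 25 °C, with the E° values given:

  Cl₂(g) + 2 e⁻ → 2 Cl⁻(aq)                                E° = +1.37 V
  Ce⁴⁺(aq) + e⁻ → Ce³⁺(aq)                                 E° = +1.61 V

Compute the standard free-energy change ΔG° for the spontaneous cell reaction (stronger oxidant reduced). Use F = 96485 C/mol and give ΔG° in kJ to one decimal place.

Ce⁴⁺/Ce³⁺ (E° = +1.61 V) is the cathode; Cl₂/Cl⁻ (E° = +1.37 V) is the anode, so E°cell = +0.24 V.
Balancing electrons gives n = 2 (lcm of 1 and 2).
ΔG° = −nFE° = −(2)(96485)(+0.24) = -46,313 J = -46.3 kJ.

-46.3 kJ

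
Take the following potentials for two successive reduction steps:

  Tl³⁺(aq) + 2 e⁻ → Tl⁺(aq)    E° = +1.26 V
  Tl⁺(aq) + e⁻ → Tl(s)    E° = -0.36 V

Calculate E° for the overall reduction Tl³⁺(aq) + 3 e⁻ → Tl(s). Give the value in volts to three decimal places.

+0.720 V

Since ΔG° = −nFE° is additive over sequential reductions, n₃E°₃ = n₁E°₁ + n₂E°₂.
E°₃ = (2×+1.26 + 1×-0.36) / 3 = (+2.160) / 3 = +0.720 V.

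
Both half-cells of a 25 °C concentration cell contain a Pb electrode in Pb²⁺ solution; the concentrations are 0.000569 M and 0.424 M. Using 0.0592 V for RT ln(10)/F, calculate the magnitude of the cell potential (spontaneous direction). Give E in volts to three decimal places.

For a concentration cell E°cell = 0. The 0.424 M side is the cathode (reduction is favoured where [Pb²⁺] is higher).
With n = 2, E = −(0.0592/2) log([Pb²⁺]ₐₙ/[Pb²⁺]꜀ₐₜ) = −(0.0592/2) log(0.000569/0.424) = −(0.0592/2)(-2.872) = +0.085 V.

+0.085 V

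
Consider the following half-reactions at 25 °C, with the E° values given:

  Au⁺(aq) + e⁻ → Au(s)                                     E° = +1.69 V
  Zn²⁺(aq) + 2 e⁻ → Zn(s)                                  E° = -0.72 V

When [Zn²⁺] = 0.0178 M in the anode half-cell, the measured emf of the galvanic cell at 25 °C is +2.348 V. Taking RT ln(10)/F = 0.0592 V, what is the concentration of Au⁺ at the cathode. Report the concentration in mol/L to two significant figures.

0.012 M

Au⁺/Au is the cathode, Zn²⁺/Zn the anode: E°cell = +2.41 V, n = 2.
Overall reaction: 2 Au⁺(aq) + Zn(s) → 2 Au(s) + Zn²⁺(aq); Q = [Zn²⁺]^1/[Au⁺]^2.
From E = E° − (0.0592/n) log Q: log Q = (E° − E)·n/0.0592 = (+2.41 − (+2.348))·2/0.0592 = 2.0946.
So 2·log[Au⁺] = 1·log(0.0178) − log Q = -1.7496 − (2.0946) = -3.8442; log[Au⁺] = -3.8442 / 2 = -1.9221; [Au⁺] = 10^(-1.9221) ≈ 0.012 M.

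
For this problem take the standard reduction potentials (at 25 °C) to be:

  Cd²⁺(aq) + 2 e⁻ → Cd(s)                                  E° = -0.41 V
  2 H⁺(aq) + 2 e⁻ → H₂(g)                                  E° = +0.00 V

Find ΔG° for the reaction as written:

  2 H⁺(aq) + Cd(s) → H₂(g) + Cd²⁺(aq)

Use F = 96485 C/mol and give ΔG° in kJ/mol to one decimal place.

As written, H⁺/H₂ is reduced (cathode) and Cd²⁺/Cd is oxidised (anode), so E°cell = (+0.00) − (-0.41) = +0.41 V.
Balancing electrons gives n = 2.
ΔG° = −nFE° = −(2)(96485)(+0.41) = -79,118 J = -79.1 kJ/mol.

-79.1 kJ/mol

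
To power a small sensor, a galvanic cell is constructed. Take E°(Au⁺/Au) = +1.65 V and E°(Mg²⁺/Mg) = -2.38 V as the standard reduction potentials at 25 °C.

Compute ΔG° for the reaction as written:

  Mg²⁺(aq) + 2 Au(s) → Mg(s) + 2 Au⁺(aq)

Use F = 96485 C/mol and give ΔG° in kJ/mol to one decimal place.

+777.7 kJ/mol

As written, Mg²⁺/Mg is reduced (cathode) and Au⁺/Au is oxidised (anode), so E°cell = (-2.38) − (+1.65) = -4.03 V.
Balancing electrons gives n = 2.
ΔG° = −nFE° = −(2)(96485)(-4.03) = 777,669 J = +777.7 kJ/mol.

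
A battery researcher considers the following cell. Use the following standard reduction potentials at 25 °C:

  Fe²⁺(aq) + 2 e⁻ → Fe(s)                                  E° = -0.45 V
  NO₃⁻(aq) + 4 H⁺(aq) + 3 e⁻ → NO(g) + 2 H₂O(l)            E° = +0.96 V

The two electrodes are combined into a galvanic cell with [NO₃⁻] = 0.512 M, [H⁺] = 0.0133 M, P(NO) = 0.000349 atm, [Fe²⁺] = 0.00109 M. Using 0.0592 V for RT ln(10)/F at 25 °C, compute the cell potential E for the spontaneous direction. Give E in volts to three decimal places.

+1.412 V

NO₃⁻/NO is the cathode (higher E°), Fe²⁺/Fe the anode: E°cell = +0.96 − (-0.45) = +1.41 V, n = 6.
Overall: 2 NO₃⁻(aq) + 8 H⁺(aq) + 3 Fe(s) → 2 NO(g) + 4 H₂O(l) + 3 Fe²⁺(aq)
Q = P(NO)^2·[Fe²⁺]^3 / ([NO₃⁻]^2·[H⁺]^8); log Q = -0.211.
E = E° − (0.0592/n) log Q = +1.41 − (0.0592/6)(-0.211) = +1.412 V.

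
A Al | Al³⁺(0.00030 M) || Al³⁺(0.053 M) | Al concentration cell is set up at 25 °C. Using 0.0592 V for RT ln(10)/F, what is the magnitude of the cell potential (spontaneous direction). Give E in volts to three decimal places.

For a concentration cell E°cell = 0. The 0.053 M side is the cathode (reduction is favoured where [Al³⁺] is higher).
With n = 3, E = −(0.0592/3) log([Al³⁺]ₐₙ/[Al³⁺]꜀ₐₜ) = −(0.0592/3) log(0.0003/0.053) = −(0.0592/3)(-2.247) = +0.044 V.

+0.044 V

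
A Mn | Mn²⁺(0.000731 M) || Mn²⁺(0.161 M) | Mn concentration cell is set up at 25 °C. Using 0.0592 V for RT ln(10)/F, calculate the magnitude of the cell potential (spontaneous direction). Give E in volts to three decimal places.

For a concentration cell E°cell = 0. The 0.161 M side is the cathode (reduction is favoured where [Mn²⁺] is higher).
With n = 2, E = −(0.0592/2) log([Mn²⁺]ₐₙ/[Mn²⁺]꜀ₐₜ) = −(0.0592/2) log(0.000731/0.161) = −(0.0592/2)(-2.343) = +0.069 V.

+0.069 V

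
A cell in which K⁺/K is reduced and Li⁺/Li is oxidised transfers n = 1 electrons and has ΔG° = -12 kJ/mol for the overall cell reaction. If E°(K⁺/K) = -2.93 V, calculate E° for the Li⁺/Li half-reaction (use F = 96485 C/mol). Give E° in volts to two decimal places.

-3.05 V

E°cell = −ΔG°/(nF) = −(-12×10³)/((1)(96485)) = +0.124 V.
Since K⁺/K is the cathode and Li⁺/Li the anode, E°cell = E°(K⁺/K) − E°(Li⁺/Li).
So E°(Li⁺/Li) = E°(K⁺/K) − E°cell = (-2.93) − (+0.124) = -3.05 V.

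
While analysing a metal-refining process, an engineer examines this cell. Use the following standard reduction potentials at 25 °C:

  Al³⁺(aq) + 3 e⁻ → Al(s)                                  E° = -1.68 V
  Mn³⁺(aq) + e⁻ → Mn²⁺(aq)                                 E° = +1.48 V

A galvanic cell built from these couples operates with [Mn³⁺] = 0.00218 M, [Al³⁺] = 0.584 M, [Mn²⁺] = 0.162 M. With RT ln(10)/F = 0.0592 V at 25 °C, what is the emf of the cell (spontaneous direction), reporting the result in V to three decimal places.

+3.054 V

Mn³⁺/Mn²⁺ is the cathode (higher E°), Al³⁺/Al the anode: E°cell = +1.48 − (-1.68) = +3.16 V, n = 3.
Overall: 3 Mn³⁺(aq) + Al(s) → 3 Mn²⁺(aq) + Al³⁺(aq)
Q = [Mn²⁺]^3·[Al³⁺] / ([Mn³⁺]^3); log Q = 5.380.
E = E° − (0.0592/n) log Q = +3.16 − (0.0592/3)(5.380) = +3.054 V.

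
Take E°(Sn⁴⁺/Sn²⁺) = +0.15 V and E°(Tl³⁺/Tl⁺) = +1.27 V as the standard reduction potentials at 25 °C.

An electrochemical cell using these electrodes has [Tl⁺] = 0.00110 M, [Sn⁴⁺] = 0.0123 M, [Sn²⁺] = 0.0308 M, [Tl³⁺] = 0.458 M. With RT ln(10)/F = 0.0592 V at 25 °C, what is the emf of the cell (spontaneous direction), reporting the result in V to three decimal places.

+1.209 V

Tl³⁺/Tl⁺ is the cathode (higher E°), Sn⁴⁺/Sn²⁺ the anode: E°cell = +1.27 − (+0.15) = +1.12 V, n = 2.
Overall: Tl³⁺(aq) + Sn²⁺(aq) → Tl⁺(aq) + Sn⁴⁺(aq)
Q = [Tl⁺]·[Sn⁴⁺] / ([Tl³⁺]·[Sn²⁺]); log Q = -3.018.
E = E° − (0.0592/n) log Q = +1.12 − (0.0592/2)(-3.018) = +1.209 V.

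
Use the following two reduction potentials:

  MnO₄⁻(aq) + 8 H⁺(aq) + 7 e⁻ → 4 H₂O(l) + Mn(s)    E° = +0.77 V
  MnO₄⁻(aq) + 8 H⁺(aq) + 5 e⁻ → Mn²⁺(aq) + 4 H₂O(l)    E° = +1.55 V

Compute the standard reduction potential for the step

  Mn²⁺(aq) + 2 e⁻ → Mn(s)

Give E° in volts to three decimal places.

-1.180 V

Sequential free energies add, so n₃E°₃ = n₁E°₁ + n₂E°₂.
With n₃ = 7, and the known step contributing 5×(+1.55) V, the unknown satisfies 2·E° = 7×(+0.77) − 5×(+1.55) = -2.360.
E° = -2.360 / 2 = -1.180 V.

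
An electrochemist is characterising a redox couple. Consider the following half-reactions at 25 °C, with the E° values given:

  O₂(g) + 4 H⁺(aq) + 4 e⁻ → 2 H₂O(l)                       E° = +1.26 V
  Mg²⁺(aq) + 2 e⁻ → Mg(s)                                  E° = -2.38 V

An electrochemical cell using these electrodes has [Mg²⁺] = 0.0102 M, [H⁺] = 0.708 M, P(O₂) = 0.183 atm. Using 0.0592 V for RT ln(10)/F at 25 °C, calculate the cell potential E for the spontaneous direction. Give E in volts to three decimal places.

+3.679 V

O₂/H₂O is the cathode (higher E°), Mg²⁺/Mg the anode: E°cell = +1.26 − (-2.38) = +3.64 V, n = 4.
Overall: O₂(g) + 4 H⁺(aq) + 2 Mg(s) → 2 H₂O(l) + 2 Mg²⁺(aq)
Q = [Mg²⁺]^2 / (P(O₂)·[H⁺]^4); log Q = -2.645.
E = E° − (0.0592/n) log Q = +3.64 − (0.0592/4)(-2.645) = +3.679 V.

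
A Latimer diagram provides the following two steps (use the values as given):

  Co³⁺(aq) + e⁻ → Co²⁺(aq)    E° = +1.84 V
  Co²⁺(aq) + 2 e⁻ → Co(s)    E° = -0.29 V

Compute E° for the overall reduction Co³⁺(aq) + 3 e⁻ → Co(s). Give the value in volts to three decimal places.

+0.420 V

Adding the free-energy changes (−nFE°) of the two steps gives −n₃FE°₃ = −n₁FE°₁ − n₂FE°₂.
E°₃ = (1×+1.84 + 2×-0.29) / 3 = (+1.260) / 3 = +0.420 V.
E° values themselves are not directly additive — weighting by electron count is essential.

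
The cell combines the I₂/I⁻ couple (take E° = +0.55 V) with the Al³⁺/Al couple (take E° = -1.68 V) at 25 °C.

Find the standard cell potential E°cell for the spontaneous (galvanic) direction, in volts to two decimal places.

The I₂/I⁻ couple has the higher reduction potential, so it is the cathode; Al³⁺/Al is oxidised at the anode.
E°cell = E°(cathode) − E°(anode) = (+0.55) − (-1.68) = +2.23 V.
Since E°cell > 0, the reaction is spontaneous under standard conditions.

+2.23 V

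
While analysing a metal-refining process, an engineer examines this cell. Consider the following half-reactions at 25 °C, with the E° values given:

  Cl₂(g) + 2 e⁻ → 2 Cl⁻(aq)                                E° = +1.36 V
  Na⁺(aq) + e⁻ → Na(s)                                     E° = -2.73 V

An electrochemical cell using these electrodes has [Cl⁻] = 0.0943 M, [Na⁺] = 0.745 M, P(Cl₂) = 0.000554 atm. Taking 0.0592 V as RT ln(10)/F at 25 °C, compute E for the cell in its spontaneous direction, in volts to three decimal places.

Cl₂/Cl⁻ is the cathode (higher E°), Na⁺/Na the anode: E°cell = +1.36 − (-2.73) = +4.09 V, n = 2.
Overall: Cl₂(g) + 2 Na(s) → 2 Cl⁻(aq) + 2 Na⁺(aq)
Q = [Cl⁻]^2·[Na⁺]^2 / (P(Cl₂)); log Q = 0.950.
E = E° − (0.0592/n) log Q = +4.09 − (0.0592/2)(0.950) = +4.062 V.

+4.062 V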